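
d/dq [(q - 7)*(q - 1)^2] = 3*(q - 5)*(q - 1)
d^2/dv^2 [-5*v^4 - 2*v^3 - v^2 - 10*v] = -60*v^2 - 12*v - 2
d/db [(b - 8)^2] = 2*b - 16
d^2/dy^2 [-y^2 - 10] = -2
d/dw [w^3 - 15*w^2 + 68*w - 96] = 3*w^2 - 30*w + 68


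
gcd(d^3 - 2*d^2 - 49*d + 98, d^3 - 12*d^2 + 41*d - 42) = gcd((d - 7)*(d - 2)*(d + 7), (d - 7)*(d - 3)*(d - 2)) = d^2 - 9*d + 14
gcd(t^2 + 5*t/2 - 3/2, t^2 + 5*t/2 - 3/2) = t^2 + 5*t/2 - 3/2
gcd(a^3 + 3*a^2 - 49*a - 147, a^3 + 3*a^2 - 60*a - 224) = a + 7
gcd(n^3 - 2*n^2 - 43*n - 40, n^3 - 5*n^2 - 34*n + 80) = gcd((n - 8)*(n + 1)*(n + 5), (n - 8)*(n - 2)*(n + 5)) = n^2 - 3*n - 40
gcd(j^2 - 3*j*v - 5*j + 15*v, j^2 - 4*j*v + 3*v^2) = -j + 3*v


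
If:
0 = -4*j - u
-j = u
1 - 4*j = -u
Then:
No Solution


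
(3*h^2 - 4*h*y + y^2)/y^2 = 3*h^2/y^2 - 4*h/y + 1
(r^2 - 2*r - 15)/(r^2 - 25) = (r + 3)/(r + 5)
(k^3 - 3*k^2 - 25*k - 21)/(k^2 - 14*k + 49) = (k^2 + 4*k + 3)/(k - 7)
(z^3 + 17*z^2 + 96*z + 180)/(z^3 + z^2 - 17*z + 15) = (z^2 + 12*z + 36)/(z^2 - 4*z + 3)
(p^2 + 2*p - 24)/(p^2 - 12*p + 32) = (p + 6)/(p - 8)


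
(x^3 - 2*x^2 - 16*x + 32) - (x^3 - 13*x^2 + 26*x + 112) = 11*x^2 - 42*x - 80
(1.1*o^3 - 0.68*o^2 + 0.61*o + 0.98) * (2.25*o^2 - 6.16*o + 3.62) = 2.475*o^5 - 8.306*o^4 + 9.5433*o^3 - 4.0142*o^2 - 3.8286*o + 3.5476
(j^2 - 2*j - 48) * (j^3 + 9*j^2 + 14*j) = j^5 + 7*j^4 - 52*j^3 - 460*j^2 - 672*j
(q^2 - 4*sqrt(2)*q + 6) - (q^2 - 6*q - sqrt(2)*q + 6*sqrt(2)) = -3*sqrt(2)*q + 6*q - 6*sqrt(2) + 6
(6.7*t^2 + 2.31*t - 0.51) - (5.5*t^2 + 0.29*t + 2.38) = 1.2*t^2 + 2.02*t - 2.89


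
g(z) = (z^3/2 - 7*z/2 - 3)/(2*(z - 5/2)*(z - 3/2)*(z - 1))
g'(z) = (3*z^2/2 - 7/2)/(2*(z - 5/2)*(z - 3/2)*(z - 1)) - (z^3/2 - 7*z/2 - 3)/(2*(z - 5/2)*(z - 3/2)*(z - 1)^2) - (z^3/2 - 7*z/2 - 3)/(2*(z - 5/2)*(z - 3/2)^2*(z - 1)) - (z^3/2 - 7*z/2 - 3)/(2*(z - 5/2)^2*(z - 3/2)*(z - 1))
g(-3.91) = 0.06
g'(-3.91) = -0.03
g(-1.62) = -0.01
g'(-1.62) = -0.01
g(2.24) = 10.94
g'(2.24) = 10.03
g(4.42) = 0.64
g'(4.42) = -0.07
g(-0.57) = 0.06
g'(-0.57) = 0.23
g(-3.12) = 0.03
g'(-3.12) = -0.03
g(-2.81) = 0.02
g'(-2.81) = -0.03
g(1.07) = -71.24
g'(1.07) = 781.48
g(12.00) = 0.37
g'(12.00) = -0.01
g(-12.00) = 0.16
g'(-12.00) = -0.00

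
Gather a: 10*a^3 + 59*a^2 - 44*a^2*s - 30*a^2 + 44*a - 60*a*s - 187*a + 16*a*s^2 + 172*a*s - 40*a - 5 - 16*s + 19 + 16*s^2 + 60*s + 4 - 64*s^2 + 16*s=10*a^3 + a^2*(29 - 44*s) + a*(16*s^2 + 112*s - 183) - 48*s^2 + 60*s + 18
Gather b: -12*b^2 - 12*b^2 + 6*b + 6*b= -24*b^2 + 12*b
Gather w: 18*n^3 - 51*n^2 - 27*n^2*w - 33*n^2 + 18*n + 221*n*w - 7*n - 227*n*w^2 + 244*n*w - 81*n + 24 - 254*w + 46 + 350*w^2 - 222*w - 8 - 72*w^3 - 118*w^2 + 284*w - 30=18*n^3 - 84*n^2 - 70*n - 72*w^3 + w^2*(232 - 227*n) + w*(-27*n^2 + 465*n - 192) + 32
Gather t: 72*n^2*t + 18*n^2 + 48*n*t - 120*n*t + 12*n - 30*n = 18*n^2 - 18*n + t*(72*n^2 - 72*n)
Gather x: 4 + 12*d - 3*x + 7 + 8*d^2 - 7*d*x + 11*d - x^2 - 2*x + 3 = 8*d^2 + 23*d - x^2 + x*(-7*d - 5) + 14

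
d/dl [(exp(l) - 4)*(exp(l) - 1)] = (2*exp(l) - 5)*exp(l)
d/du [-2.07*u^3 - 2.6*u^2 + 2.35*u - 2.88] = -6.21*u^2 - 5.2*u + 2.35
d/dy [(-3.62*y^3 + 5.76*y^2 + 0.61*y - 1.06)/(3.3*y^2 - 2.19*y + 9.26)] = (-11.946*y^4 + 15.8556*y^3 - 115.191*y^2 + 113.6712*y + 3.3272)/(10.89*y^4 - 14.454*y^3 + 65.9121*y^2 - 40.5588*y + 85.7476)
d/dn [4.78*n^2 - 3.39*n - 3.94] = 9.56*n - 3.39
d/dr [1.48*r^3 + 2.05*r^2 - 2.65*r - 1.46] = 4.44*r^2 + 4.1*r - 2.65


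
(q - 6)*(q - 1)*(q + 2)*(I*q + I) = I*q^4 - 4*I*q^3 - 13*I*q^2 + 4*I*q + 12*I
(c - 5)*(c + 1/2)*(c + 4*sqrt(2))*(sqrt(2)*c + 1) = sqrt(2)*c^4 - 9*sqrt(2)*c^3/2 + 9*c^3 - 81*c^2/2 + 3*sqrt(2)*c^2/2 - 18*sqrt(2)*c - 45*c/2 - 10*sqrt(2)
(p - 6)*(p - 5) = p^2 - 11*p + 30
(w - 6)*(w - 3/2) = w^2 - 15*w/2 + 9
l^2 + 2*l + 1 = (l + 1)^2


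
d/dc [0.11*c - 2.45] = 0.110000000000000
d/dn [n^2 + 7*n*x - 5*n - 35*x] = 2*n + 7*x - 5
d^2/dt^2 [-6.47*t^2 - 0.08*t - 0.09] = -12.9400000000000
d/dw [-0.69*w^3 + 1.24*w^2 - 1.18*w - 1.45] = -2.07*w^2 + 2.48*w - 1.18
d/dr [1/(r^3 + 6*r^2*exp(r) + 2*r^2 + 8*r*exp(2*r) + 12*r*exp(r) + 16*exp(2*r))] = (-6*r^2*exp(r) - 3*r^2 - 16*r*exp(2*r) - 24*r*exp(r) - 4*r - 40*exp(2*r) - 12*exp(r))/(r^3 + 6*r^2*exp(r) + 2*r^2 + 8*r*exp(2*r) + 12*r*exp(r) + 16*exp(2*r))^2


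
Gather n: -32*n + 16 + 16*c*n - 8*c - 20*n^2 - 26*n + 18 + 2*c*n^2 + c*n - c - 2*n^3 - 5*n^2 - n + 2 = -9*c - 2*n^3 + n^2*(2*c - 25) + n*(17*c - 59) + 36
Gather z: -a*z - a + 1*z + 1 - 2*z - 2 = -a + z*(-a - 1) - 1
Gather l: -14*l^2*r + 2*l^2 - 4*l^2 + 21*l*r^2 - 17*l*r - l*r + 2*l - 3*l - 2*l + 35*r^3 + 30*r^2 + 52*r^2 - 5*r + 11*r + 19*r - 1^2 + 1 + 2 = l^2*(-14*r - 2) + l*(21*r^2 - 18*r - 3) + 35*r^3 + 82*r^2 + 25*r + 2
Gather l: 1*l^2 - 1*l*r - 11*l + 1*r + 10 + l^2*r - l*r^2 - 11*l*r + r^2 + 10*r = l^2*(r + 1) + l*(-r^2 - 12*r - 11) + r^2 + 11*r + 10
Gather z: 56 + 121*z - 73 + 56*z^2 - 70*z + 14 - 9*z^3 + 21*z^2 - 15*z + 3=-9*z^3 + 77*z^2 + 36*z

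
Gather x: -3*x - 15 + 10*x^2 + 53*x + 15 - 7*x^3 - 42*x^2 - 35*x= -7*x^3 - 32*x^2 + 15*x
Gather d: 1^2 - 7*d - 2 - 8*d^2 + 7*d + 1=-8*d^2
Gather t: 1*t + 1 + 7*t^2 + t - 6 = 7*t^2 + 2*t - 5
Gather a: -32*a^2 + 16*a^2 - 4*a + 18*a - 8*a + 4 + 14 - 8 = -16*a^2 + 6*a + 10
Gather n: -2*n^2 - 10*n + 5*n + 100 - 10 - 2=-2*n^2 - 5*n + 88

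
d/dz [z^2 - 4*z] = 2*z - 4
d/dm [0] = 0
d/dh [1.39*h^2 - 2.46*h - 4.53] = 2.78*h - 2.46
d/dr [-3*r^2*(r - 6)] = 9*r*(4 - r)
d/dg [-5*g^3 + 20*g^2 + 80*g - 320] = -15*g^2 + 40*g + 80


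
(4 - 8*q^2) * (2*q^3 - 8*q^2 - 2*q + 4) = -16*q^5 + 64*q^4 + 24*q^3 - 64*q^2 - 8*q + 16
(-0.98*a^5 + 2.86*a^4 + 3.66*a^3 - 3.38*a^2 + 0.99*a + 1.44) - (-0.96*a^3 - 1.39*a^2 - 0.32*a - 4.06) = -0.98*a^5 + 2.86*a^4 + 4.62*a^3 - 1.99*a^2 + 1.31*a + 5.5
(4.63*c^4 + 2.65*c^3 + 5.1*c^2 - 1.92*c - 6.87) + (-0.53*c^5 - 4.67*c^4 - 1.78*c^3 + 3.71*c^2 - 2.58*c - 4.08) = -0.53*c^5 - 0.04*c^4 + 0.87*c^3 + 8.81*c^2 - 4.5*c - 10.95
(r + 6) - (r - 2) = 8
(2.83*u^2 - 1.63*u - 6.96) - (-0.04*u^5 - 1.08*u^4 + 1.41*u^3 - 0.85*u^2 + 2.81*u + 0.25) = 0.04*u^5 + 1.08*u^4 - 1.41*u^3 + 3.68*u^2 - 4.44*u - 7.21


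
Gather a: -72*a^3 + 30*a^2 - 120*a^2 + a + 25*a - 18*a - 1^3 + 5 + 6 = -72*a^3 - 90*a^2 + 8*a + 10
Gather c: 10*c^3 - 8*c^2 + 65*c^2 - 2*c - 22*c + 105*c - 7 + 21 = 10*c^3 + 57*c^2 + 81*c + 14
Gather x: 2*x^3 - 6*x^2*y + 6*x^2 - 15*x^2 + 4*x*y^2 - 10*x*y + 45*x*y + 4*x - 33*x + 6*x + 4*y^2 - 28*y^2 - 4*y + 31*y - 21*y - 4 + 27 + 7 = 2*x^3 + x^2*(-6*y - 9) + x*(4*y^2 + 35*y - 23) - 24*y^2 + 6*y + 30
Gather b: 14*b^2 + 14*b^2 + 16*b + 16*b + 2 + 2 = 28*b^2 + 32*b + 4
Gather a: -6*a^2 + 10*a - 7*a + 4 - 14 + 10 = -6*a^2 + 3*a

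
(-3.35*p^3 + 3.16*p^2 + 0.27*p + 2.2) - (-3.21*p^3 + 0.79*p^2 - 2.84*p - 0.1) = -0.14*p^3 + 2.37*p^2 + 3.11*p + 2.3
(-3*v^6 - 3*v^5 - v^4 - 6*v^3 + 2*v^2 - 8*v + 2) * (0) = 0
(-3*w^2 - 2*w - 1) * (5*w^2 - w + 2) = -15*w^4 - 7*w^3 - 9*w^2 - 3*w - 2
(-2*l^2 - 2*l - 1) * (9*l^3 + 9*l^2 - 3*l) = -18*l^5 - 36*l^4 - 21*l^3 - 3*l^2 + 3*l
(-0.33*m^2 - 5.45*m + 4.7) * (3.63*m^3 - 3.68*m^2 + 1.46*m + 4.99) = -1.1979*m^5 - 18.5691*m^4 + 36.6352*m^3 - 26.8997*m^2 - 20.3335*m + 23.453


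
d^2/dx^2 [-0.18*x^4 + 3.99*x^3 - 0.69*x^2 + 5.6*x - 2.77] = -2.16*x^2 + 23.94*x - 1.38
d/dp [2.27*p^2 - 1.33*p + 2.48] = 4.54*p - 1.33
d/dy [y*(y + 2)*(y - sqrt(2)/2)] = 3*y^2 - sqrt(2)*y + 4*y - sqrt(2)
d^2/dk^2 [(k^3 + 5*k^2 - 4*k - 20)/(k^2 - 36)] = 64*(k^3 + 15*k^2 + 108*k + 180)/(k^6 - 108*k^4 + 3888*k^2 - 46656)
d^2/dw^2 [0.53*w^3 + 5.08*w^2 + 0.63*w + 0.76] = 3.18*w + 10.16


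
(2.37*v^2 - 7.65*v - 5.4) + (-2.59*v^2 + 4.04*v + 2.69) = -0.22*v^2 - 3.61*v - 2.71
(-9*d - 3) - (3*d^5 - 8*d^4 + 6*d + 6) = -3*d^5 + 8*d^4 - 15*d - 9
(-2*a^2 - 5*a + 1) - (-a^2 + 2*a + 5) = -a^2 - 7*a - 4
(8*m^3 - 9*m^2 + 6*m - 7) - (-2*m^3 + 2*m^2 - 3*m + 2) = 10*m^3 - 11*m^2 + 9*m - 9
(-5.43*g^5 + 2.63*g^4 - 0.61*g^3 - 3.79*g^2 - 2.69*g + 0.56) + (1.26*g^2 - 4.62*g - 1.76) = -5.43*g^5 + 2.63*g^4 - 0.61*g^3 - 2.53*g^2 - 7.31*g - 1.2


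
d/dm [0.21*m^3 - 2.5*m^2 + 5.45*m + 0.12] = 0.63*m^2 - 5.0*m + 5.45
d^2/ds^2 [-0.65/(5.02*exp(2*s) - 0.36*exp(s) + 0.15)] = (-0.65*(10.04*exp(s) - 0.36)*(20.08*exp(s) - 0.72)*exp(s) + (13.052*exp(s) - 0.234)*(5.02*exp(2*s) - 0.36*exp(s) + 0.15))*exp(s)/(5.02*exp(2*s) - 0.36*exp(s) + 0.15)^3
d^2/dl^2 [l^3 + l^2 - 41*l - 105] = 6*l + 2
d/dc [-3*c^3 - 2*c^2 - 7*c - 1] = -9*c^2 - 4*c - 7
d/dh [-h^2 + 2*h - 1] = 2 - 2*h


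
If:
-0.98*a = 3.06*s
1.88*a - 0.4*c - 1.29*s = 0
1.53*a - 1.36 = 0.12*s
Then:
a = 0.87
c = 4.97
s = -0.28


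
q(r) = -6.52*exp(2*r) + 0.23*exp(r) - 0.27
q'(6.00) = -2122229.69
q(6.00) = -1061068.72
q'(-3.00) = -0.02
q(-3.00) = -0.27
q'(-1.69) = -0.40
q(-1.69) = -0.45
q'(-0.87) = -2.19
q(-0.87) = -1.32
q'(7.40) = -34900467.24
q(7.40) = -17450045.75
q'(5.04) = -311111.72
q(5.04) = -155538.37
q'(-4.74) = 0.00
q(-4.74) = -0.27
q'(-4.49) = 0.00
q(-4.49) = -0.27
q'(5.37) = -601955.90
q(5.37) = -300953.51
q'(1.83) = -505.32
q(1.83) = -252.21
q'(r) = -13.04*exp(2*r) + 0.23*exp(r)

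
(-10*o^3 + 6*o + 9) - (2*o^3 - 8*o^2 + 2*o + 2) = -12*o^3 + 8*o^2 + 4*o + 7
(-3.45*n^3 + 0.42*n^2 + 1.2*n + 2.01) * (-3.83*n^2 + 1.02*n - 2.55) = 13.2135*n^5 - 5.1276*n^4 + 4.6299*n^3 - 7.5453*n^2 - 1.0098*n - 5.1255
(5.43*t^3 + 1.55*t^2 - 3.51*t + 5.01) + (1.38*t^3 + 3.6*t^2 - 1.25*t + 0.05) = 6.81*t^3 + 5.15*t^2 - 4.76*t + 5.06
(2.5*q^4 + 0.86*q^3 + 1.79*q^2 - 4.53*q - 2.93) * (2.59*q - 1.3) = 6.475*q^5 - 1.0226*q^4 + 3.5181*q^3 - 14.0597*q^2 - 1.6997*q + 3.809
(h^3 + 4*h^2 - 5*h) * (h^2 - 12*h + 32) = h^5 - 8*h^4 - 21*h^3 + 188*h^2 - 160*h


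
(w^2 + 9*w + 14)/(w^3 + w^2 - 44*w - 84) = (w + 7)/(w^2 - w - 42)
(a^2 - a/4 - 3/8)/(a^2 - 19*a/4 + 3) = (a + 1/2)/(a - 4)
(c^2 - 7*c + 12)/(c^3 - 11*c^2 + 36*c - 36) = (c - 4)/(c^2 - 8*c + 12)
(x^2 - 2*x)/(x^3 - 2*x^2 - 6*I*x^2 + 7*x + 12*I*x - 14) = x/(x^2 - 6*I*x + 7)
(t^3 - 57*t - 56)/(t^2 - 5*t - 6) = (t^2 - t - 56)/(t - 6)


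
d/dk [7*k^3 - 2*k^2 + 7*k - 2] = 21*k^2 - 4*k + 7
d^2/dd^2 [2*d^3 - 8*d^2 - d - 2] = 12*d - 16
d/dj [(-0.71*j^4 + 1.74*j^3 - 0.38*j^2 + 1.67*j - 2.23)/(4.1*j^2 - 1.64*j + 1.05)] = (-5.822*j^5 + 10.6272*j^4 - 8.6892*j^3 - 0.742800000000001*j^2 + 17.488*j - 1.9037)/(16.81*j^4 - 13.448*j^3 + 11.2996*j^2 - 3.444*j + 1.1025)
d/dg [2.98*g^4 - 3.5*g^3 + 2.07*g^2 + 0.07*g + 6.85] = 11.92*g^3 - 10.5*g^2 + 4.14*g + 0.07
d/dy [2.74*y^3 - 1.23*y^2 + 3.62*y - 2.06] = 8.22*y^2 - 2.46*y + 3.62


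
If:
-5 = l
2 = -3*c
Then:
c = -2/3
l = -5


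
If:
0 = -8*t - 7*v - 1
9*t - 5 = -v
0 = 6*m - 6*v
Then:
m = -49/55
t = 36/55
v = -49/55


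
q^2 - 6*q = q*(q - 6)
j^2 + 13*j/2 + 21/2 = (j + 3)*(j + 7/2)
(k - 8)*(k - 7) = k^2 - 15*k + 56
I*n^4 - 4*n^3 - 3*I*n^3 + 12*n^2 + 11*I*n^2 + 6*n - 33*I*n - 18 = (n - 3)*(n - I)*(n + 6*I)*(I*n + 1)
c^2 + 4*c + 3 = (c + 1)*(c + 3)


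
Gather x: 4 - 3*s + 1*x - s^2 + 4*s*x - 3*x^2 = -s^2 - 3*s - 3*x^2 + x*(4*s + 1) + 4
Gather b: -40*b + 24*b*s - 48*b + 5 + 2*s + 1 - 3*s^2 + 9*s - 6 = b*(24*s - 88) - 3*s^2 + 11*s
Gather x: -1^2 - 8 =-9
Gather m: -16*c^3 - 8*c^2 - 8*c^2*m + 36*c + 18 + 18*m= -16*c^3 - 8*c^2 + 36*c + m*(18 - 8*c^2) + 18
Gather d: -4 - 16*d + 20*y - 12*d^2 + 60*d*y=-12*d^2 + d*(60*y - 16) + 20*y - 4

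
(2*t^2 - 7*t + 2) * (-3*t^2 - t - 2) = -6*t^4 + 19*t^3 - 3*t^2 + 12*t - 4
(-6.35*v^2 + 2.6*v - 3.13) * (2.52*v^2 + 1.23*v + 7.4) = -16.002*v^4 - 1.2585*v^3 - 51.6796*v^2 + 15.3901*v - 23.162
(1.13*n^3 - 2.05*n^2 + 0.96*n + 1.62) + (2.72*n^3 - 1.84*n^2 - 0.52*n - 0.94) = 3.85*n^3 - 3.89*n^2 + 0.44*n + 0.68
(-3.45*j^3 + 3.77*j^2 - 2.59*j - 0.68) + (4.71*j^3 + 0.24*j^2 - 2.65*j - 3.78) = 1.26*j^3 + 4.01*j^2 - 5.24*j - 4.46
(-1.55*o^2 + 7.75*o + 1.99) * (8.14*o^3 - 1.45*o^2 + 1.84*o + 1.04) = -12.617*o^5 + 65.3325*o^4 + 2.1091*o^3 + 9.7625*o^2 + 11.7216*o + 2.0696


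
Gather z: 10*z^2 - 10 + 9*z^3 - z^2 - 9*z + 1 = 9*z^3 + 9*z^2 - 9*z - 9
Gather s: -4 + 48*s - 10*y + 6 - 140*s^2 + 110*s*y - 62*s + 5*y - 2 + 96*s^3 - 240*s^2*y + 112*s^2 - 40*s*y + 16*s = 96*s^3 + s^2*(-240*y - 28) + s*(70*y + 2) - 5*y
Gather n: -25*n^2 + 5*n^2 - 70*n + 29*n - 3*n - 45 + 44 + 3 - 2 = -20*n^2 - 44*n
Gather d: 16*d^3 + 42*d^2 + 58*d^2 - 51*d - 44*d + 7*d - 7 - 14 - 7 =16*d^3 + 100*d^2 - 88*d - 28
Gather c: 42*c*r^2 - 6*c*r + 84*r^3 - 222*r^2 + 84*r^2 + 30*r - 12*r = c*(42*r^2 - 6*r) + 84*r^3 - 138*r^2 + 18*r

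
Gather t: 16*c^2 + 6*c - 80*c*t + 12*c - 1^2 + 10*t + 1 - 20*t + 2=16*c^2 + 18*c + t*(-80*c - 10) + 2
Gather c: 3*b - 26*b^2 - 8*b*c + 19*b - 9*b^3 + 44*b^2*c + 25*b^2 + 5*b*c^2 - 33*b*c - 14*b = -9*b^3 - b^2 + 5*b*c^2 + 8*b + c*(44*b^2 - 41*b)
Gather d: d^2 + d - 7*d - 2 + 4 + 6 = d^2 - 6*d + 8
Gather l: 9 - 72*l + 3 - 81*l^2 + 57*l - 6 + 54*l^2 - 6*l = -27*l^2 - 21*l + 6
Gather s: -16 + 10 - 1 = -7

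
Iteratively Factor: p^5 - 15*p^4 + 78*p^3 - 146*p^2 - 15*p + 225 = (p - 3)*(p^4 - 12*p^3 + 42*p^2 - 20*p - 75) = (p - 3)^2*(p^3 - 9*p^2 + 15*p + 25) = (p - 3)^2*(p + 1)*(p^2 - 10*p + 25) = (p - 5)*(p - 3)^2*(p + 1)*(p - 5)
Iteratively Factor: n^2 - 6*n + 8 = (n - 2)*(n - 4)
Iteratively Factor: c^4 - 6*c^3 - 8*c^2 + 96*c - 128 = (c - 4)*(c^3 - 2*c^2 - 16*c + 32) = (c - 4)^2*(c^2 + 2*c - 8) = (c - 4)^2*(c - 2)*(c + 4)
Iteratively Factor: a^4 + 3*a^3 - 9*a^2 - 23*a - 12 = (a - 3)*(a^3 + 6*a^2 + 9*a + 4) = (a - 3)*(a + 1)*(a^2 + 5*a + 4) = (a - 3)*(a + 1)*(a + 4)*(a + 1)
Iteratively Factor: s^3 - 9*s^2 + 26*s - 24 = (s - 2)*(s^2 - 7*s + 12) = (s - 4)*(s - 2)*(s - 3)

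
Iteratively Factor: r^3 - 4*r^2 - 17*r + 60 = (r + 4)*(r^2 - 8*r + 15) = (r - 3)*(r + 4)*(r - 5)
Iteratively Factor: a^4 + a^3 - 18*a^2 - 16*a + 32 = (a - 1)*(a^3 + 2*a^2 - 16*a - 32) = (a - 1)*(a + 2)*(a^2 - 16) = (a - 1)*(a + 2)*(a + 4)*(a - 4)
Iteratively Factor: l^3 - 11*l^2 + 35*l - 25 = (l - 1)*(l^2 - 10*l + 25) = (l - 5)*(l - 1)*(l - 5)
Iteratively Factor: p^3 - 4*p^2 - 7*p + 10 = (p - 1)*(p^2 - 3*p - 10) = (p - 5)*(p - 1)*(p + 2)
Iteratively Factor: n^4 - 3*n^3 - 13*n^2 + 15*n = (n)*(n^3 - 3*n^2 - 13*n + 15) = n*(n - 5)*(n^2 + 2*n - 3) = n*(n - 5)*(n + 3)*(n - 1)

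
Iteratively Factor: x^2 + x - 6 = (x - 2)*(x + 3)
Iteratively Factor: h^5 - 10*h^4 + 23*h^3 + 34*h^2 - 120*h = (h + 2)*(h^4 - 12*h^3 + 47*h^2 - 60*h) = (h - 4)*(h + 2)*(h^3 - 8*h^2 + 15*h) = h*(h - 4)*(h + 2)*(h^2 - 8*h + 15) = h*(h - 4)*(h - 3)*(h + 2)*(h - 5)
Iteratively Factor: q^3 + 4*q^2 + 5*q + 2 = (q + 1)*(q^2 + 3*q + 2) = (q + 1)^2*(q + 2)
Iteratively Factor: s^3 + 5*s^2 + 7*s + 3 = (s + 1)*(s^2 + 4*s + 3) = (s + 1)^2*(s + 3)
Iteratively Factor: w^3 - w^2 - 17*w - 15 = (w - 5)*(w^2 + 4*w + 3) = (w - 5)*(w + 1)*(w + 3)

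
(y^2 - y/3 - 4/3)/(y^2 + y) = (y - 4/3)/y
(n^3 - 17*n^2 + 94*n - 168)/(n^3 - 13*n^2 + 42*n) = (n - 4)/n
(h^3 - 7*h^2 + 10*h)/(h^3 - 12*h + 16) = h*(h - 5)/(h^2 + 2*h - 8)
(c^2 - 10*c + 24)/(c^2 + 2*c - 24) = (c - 6)/(c + 6)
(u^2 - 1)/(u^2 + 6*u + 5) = (u - 1)/(u + 5)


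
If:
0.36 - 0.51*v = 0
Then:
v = 0.71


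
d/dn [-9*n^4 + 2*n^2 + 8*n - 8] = -36*n^3 + 4*n + 8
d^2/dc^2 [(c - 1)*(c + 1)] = 2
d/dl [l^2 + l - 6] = 2*l + 1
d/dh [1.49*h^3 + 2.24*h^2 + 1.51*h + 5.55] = 4.47*h^2 + 4.48*h + 1.51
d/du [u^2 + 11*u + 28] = 2*u + 11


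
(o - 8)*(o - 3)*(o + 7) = o^3 - 4*o^2 - 53*o + 168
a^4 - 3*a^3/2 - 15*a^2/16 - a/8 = a*(a - 2)*(a + 1/4)^2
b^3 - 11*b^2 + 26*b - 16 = (b - 8)*(b - 2)*(b - 1)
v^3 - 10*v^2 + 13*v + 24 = (v - 8)*(v - 3)*(v + 1)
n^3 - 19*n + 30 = (n - 3)*(n - 2)*(n + 5)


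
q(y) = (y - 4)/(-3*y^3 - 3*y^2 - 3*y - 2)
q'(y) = (y - 4)*(9*y^2 + 6*y + 3)/(-3*y^3 - 3*y^2 - 3*y - 2)^2 + 1/(-3*y^3 - 3*y^2 - 3*y - 2) = (6*y^3 - 33*y^2 - 24*y - 14)/(9*y^6 + 18*y^5 + 27*y^4 + 30*y^3 + 21*y^2 + 12*y + 4)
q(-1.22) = -1.98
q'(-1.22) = -6.41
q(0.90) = 0.33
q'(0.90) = -0.67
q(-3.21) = -0.09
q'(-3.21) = -0.08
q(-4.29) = -0.04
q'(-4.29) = -0.03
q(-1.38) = -1.25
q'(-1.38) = -3.20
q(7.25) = -0.00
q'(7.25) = 0.00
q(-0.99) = -5.31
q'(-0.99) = -32.11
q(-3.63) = -0.07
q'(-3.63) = -0.05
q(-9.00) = -0.00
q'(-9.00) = 0.00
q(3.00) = 0.01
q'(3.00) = -0.02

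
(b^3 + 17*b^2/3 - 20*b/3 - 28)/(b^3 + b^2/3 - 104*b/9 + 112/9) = 3*(b^2 + 8*b + 12)/(3*b^2 + 8*b - 16)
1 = 1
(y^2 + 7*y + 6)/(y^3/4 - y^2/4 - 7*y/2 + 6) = 4*(y^2 + 7*y + 6)/(y^3 - y^2 - 14*y + 24)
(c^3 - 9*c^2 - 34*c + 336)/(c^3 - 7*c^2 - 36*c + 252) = (c - 8)/(c - 6)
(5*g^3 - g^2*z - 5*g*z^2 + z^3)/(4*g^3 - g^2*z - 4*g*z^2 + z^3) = (-5*g + z)/(-4*g + z)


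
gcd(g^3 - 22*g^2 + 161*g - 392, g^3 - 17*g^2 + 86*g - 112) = g^2 - 15*g + 56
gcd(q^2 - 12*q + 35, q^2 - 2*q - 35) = q - 7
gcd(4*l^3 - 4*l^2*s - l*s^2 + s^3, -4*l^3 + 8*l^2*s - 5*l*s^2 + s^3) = 2*l^2 - 3*l*s + s^2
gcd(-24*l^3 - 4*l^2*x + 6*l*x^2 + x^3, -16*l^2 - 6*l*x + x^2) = 2*l + x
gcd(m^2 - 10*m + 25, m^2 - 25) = m - 5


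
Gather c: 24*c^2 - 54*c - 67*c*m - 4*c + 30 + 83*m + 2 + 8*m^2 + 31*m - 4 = 24*c^2 + c*(-67*m - 58) + 8*m^2 + 114*m + 28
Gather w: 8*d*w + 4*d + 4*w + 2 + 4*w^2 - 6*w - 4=4*d + 4*w^2 + w*(8*d - 2) - 2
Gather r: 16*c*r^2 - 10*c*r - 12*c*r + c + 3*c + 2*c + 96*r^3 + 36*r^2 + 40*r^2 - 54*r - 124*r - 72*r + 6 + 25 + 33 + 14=6*c + 96*r^3 + r^2*(16*c + 76) + r*(-22*c - 250) + 78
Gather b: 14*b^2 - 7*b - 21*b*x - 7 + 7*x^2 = 14*b^2 + b*(-21*x - 7) + 7*x^2 - 7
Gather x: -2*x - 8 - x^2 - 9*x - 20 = -x^2 - 11*x - 28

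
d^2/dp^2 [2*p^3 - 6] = 12*p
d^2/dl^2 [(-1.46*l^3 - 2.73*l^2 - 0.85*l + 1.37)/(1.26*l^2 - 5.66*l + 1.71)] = (-3.5527136788005e-15*l^5 + 7.105427357601e-15*l^4 - 128.889976*l^3 + 133.126956*l^2 - 73.248408*l + 49.454734)/(2.000376*l^6 - 26.957448*l^5 + 129.238956*l^4 - 254.491712*l^3 + 175.395726*l^2 - 49.651218*l + 5.000211)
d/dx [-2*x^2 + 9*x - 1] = 9 - 4*x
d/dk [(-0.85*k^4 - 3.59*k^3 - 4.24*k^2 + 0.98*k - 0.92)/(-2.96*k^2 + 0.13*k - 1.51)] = (5.032*k^5 + 10.2949*k^4 + 4.2006*k^3 + 18.6123*k^2 + 7.3584*k - 1.3602)/(8.7616*k^4 - 0.7696*k^3 + 8.9561*k^2 - 0.3926*k + 2.2801)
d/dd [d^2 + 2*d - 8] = 2*d + 2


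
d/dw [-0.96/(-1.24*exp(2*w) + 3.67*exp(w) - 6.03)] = (3.5232 - 2.3808*exp(w))*exp(w)/(1.24*exp(2*w) - 3.67*exp(w) + 6.03)^2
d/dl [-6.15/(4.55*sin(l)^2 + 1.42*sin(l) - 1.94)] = (55.965*sin(l) + 8.733)*cos(l)/(4.55*sin(l)^2 + 1.42*sin(l) - 1.94)^2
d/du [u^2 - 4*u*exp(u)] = -4*u*exp(u) + 2*u - 4*exp(u)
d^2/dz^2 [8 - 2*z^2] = -4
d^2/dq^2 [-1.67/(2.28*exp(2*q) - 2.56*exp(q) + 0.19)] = (-1.67*(4.56*exp(q) - 2.56)*(9.12*exp(q) - 5.12)*exp(q) + (15.2304*exp(q) - 4.2752)*(2.28*exp(2*q) - 2.56*exp(q) + 0.19))*exp(q)/(2.28*exp(2*q) - 2.56*exp(q) + 0.19)^3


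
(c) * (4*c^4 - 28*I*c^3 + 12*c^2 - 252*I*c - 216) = 4*c^5 - 28*I*c^4 + 12*c^3 - 252*I*c^2 - 216*c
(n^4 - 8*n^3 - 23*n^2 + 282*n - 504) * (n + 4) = n^5 - 4*n^4 - 55*n^3 + 190*n^2 + 624*n - 2016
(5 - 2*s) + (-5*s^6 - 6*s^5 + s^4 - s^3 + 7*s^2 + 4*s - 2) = -5*s^6 - 6*s^5 + s^4 - s^3 + 7*s^2 + 2*s + 3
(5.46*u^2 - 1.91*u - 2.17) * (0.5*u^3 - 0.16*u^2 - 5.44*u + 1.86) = 2.73*u^5 - 1.8286*u^4 - 30.4818*u^3 + 20.8932*u^2 + 8.2522*u - 4.0362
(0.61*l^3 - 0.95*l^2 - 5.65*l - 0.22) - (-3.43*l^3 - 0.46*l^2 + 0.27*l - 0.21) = 4.04*l^3 - 0.49*l^2 - 5.92*l - 0.01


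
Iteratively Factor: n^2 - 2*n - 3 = (n + 1)*(n - 3)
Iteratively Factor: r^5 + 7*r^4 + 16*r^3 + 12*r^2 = (r)*(r^4 + 7*r^3 + 16*r^2 + 12*r) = r*(r + 3)*(r^3 + 4*r^2 + 4*r) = r*(r + 2)*(r + 3)*(r^2 + 2*r) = r^2*(r + 2)*(r + 3)*(r + 2)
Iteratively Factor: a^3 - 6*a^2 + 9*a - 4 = (a - 1)*(a^2 - 5*a + 4) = (a - 4)*(a - 1)*(a - 1)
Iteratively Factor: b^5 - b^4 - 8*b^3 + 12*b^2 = (b)*(b^4 - b^3 - 8*b^2 + 12*b) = b*(b - 2)*(b^3 + b^2 - 6*b) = b*(b - 2)^2*(b^2 + 3*b) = b^2*(b - 2)^2*(b + 3)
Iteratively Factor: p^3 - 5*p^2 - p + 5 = (p - 1)*(p^2 - 4*p - 5) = (p - 5)*(p - 1)*(p + 1)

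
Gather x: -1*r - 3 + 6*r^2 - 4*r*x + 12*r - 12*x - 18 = 6*r^2 + 11*r + x*(-4*r - 12) - 21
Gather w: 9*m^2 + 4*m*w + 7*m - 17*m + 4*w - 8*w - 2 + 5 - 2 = 9*m^2 - 10*m + w*(4*m - 4) + 1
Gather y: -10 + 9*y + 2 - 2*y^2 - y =-2*y^2 + 8*y - 8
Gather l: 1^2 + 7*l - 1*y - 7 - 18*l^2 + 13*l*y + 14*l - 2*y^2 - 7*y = -18*l^2 + l*(13*y + 21) - 2*y^2 - 8*y - 6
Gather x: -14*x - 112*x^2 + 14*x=-112*x^2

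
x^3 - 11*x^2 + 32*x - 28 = (x - 7)*(x - 2)^2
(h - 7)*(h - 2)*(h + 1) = h^3 - 8*h^2 + 5*h + 14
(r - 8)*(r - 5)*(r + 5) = r^3 - 8*r^2 - 25*r + 200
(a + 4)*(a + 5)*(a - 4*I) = a^3 + 9*a^2 - 4*I*a^2 + 20*a - 36*I*a - 80*I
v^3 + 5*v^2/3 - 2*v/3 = v*(v - 1/3)*(v + 2)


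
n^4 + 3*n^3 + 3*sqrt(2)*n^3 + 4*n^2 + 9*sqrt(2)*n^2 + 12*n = n*(n + 3)*(n + sqrt(2))*(n + 2*sqrt(2))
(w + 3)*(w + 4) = w^2 + 7*w + 12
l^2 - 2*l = l*(l - 2)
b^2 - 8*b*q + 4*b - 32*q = (b + 4)*(b - 8*q)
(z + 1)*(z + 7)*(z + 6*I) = z^3 + 8*z^2 + 6*I*z^2 + 7*z + 48*I*z + 42*I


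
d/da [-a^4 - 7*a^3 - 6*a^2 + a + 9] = -4*a^3 - 21*a^2 - 12*a + 1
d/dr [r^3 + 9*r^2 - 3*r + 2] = 3*r^2 + 18*r - 3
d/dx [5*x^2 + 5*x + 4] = 10*x + 5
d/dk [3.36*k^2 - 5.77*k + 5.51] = 6.72*k - 5.77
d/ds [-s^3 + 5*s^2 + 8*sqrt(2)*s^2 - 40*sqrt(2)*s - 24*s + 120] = -3*s^2 + 10*s + 16*sqrt(2)*s - 40*sqrt(2) - 24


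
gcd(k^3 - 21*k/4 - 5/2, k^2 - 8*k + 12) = 1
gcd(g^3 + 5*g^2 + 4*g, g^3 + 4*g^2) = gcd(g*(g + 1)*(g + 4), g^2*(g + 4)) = g^2 + 4*g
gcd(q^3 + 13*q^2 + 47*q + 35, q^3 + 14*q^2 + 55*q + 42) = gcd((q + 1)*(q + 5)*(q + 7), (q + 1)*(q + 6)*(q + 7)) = q^2 + 8*q + 7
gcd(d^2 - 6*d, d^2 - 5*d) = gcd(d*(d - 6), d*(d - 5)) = d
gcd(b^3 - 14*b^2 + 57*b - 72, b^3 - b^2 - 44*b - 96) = b - 8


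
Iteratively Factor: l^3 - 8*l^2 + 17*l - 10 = (l - 2)*(l^2 - 6*l + 5) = (l - 5)*(l - 2)*(l - 1)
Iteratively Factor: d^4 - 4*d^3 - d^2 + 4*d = (d - 4)*(d^3 - d) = d*(d - 4)*(d^2 - 1) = d*(d - 4)*(d + 1)*(d - 1)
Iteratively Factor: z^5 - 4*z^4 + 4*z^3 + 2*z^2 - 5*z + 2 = (z - 1)*(z^4 - 3*z^3 + z^2 + 3*z - 2) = (z - 1)^2*(z^3 - 2*z^2 - z + 2) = (z - 1)^2*(z + 1)*(z^2 - 3*z + 2) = (z - 2)*(z - 1)^2*(z + 1)*(z - 1)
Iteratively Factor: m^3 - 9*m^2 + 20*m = (m - 5)*(m^2 - 4*m) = (m - 5)*(m - 4)*(m)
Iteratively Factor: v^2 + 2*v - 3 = (v + 3)*(v - 1)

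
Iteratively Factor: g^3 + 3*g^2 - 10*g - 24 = (g + 4)*(g^2 - g - 6) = (g - 3)*(g + 4)*(g + 2)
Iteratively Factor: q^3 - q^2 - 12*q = (q)*(q^2 - q - 12) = q*(q - 4)*(q + 3)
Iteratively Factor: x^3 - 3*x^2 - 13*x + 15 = (x + 3)*(x^2 - 6*x + 5) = (x - 5)*(x + 3)*(x - 1)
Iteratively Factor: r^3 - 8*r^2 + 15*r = (r)*(r^2 - 8*r + 15) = r*(r - 3)*(r - 5)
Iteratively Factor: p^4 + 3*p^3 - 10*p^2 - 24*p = (p - 3)*(p^3 + 6*p^2 + 8*p) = (p - 3)*(p + 2)*(p^2 + 4*p) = (p - 3)*(p + 2)*(p + 4)*(p)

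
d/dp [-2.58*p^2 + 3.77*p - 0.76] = 3.77 - 5.16*p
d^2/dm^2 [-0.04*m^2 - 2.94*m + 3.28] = -0.0800000000000000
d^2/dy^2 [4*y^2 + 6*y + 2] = 8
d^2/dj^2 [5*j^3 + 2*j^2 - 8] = 30*j + 4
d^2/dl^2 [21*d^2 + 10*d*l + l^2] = 2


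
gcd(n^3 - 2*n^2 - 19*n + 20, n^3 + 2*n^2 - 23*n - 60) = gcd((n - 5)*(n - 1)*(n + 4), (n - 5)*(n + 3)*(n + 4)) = n^2 - n - 20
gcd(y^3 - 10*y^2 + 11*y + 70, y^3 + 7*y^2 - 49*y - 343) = y - 7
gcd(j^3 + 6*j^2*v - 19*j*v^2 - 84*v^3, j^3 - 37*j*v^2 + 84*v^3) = -j^2 - 3*j*v + 28*v^2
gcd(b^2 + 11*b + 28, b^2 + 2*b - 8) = b + 4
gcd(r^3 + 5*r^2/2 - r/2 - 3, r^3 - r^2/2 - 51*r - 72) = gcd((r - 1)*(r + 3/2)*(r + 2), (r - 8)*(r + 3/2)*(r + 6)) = r + 3/2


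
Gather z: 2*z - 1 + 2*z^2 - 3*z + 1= 2*z^2 - z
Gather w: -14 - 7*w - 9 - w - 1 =-8*w - 24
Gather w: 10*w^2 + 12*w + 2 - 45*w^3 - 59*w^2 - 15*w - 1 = -45*w^3 - 49*w^2 - 3*w + 1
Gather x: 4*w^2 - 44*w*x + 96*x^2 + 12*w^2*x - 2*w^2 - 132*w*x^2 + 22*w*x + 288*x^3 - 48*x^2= 2*w^2 + 288*x^3 + x^2*(48 - 132*w) + x*(12*w^2 - 22*w)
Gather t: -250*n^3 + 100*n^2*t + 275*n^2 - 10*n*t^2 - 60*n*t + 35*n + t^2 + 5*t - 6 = -250*n^3 + 275*n^2 + 35*n + t^2*(1 - 10*n) + t*(100*n^2 - 60*n + 5) - 6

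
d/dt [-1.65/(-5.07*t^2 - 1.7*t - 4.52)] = (-16.731*t - 2.805)/(5.07*t^2 + 1.7*t + 4.52)^2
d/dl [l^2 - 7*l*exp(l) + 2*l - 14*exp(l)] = -7*l*exp(l) + 2*l - 21*exp(l) + 2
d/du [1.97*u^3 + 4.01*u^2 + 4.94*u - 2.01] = 5.91*u^2 + 8.02*u + 4.94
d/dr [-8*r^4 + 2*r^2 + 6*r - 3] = -32*r^3 + 4*r + 6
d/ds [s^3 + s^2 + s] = 3*s^2 + 2*s + 1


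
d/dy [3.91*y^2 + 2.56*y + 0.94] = 7.82*y + 2.56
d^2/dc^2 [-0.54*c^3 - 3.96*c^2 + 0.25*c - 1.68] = -3.24*c - 7.92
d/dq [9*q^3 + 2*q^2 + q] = 27*q^2 + 4*q + 1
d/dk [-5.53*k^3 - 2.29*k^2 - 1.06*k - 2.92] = -16.59*k^2 - 4.58*k - 1.06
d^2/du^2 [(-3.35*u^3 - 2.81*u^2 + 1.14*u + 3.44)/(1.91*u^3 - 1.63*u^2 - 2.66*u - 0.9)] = (-2.8421709430404e-14*u^7 - 41.361432*u^6 - 77.167056*u^5 - 25.46412*u^4 - 234.550416*u^3 - 49.8950280000001*u^2 + 98.655792*u + 28.576648)/(6.967871*u^9 - 17.839209*u^8 - 13.887801*u^7 + 35.507651*u^6 + 36.152946*u^5 - 14.338074*u^4 - 37.593116*u^3 - 23.06502*u^2 - 6.4638*u - 0.729)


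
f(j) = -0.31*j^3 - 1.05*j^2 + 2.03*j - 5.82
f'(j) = -0.93*j^2 - 2.1*j + 2.03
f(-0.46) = -6.95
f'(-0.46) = 2.80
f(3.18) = -19.95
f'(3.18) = -14.05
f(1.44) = -6.00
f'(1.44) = -2.92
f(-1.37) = -9.77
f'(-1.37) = 3.16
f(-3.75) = -11.85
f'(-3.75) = -3.17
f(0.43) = -5.17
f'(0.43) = 0.96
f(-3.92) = -11.24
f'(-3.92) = -4.03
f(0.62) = -5.04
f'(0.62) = 0.37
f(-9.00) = 116.85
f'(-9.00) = -54.40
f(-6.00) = 11.16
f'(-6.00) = -18.85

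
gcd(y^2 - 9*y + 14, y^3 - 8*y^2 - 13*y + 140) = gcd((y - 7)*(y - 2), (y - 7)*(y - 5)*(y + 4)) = y - 7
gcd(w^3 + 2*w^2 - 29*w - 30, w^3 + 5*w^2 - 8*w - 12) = w^2 + 7*w + 6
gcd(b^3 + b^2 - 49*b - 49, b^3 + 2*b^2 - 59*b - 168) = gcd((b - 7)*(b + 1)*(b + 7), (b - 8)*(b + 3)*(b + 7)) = b + 7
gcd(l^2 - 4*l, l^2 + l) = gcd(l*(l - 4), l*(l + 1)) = l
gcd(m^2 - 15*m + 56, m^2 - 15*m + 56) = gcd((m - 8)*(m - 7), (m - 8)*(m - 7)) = m^2 - 15*m + 56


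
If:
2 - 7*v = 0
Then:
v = 2/7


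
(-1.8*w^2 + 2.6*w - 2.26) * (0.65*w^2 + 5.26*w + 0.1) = -1.17*w^4 - 7.778*w^3 + 12.027*w^2 - 11.6276*w - 0.226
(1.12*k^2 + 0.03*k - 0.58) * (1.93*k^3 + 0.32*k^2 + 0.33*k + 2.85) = 2.1616*k^5 + 0.4163*k^4 - 0.7402*k^3 + 3.0163*k^2 - 0.1059*k - 1.653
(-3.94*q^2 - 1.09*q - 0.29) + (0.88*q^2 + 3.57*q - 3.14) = -3.06*q^2 + 2.48*q - 3.43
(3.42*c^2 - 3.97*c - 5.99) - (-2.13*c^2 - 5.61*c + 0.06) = 5.55*c^2 + 1.64*c - 6.05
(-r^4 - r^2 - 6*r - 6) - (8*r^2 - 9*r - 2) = -r^4 - 9*r^2 + 3*r - 4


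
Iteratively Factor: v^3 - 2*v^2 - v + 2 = (v + 1)*(v^2 - 3*v + 2) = (v - 2)*(v + 1)*(v - 1)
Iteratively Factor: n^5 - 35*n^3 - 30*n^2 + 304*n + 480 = (n + 4)*(n^4 - 4*n^3 - 19*n^2 + 46*n + 120) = (n + 2)*(n + 4)*(n^3 - 6*n^2 - 7*n + 60) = (n + 2)*(n + 3)*(n + 4)*(n^2 - 9*n + 20) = (n - 5)*(n + 2)*(n + 3)*(n + 4)*(n - 4)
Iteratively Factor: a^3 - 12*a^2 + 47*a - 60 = (a - 3)*(a^2 - 9*a + 20) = (a - 5)*(a - 3)*(a - 4)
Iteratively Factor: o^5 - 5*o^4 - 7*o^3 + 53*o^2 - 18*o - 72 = (o - 4)*(o^4 - o^3 - 11*o^2 + 9*o + 18) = (o - 4)*(o - 2)*(o^3 + o^2 - 9*o - 9) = (o - 4)*(o - 2)*(o + 1)*(o^2 - 9) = (o - 4)*(o - 2)*(o + 1)*(o + 3)*(o - 3)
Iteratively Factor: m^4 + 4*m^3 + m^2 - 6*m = (m - 1)*(m^3 + 5*m^2 + 6*m) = m*(m - 1)*(m^2 + 5*m + 6) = m*(m - 1)*(m + 2)*(m + 3)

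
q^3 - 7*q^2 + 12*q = q*(q - 4)*(q - 3)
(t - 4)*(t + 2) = t^2 - 2*t - 8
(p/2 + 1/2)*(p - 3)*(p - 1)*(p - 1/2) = p^4/2 - 7*p^3/4 + p^2/4 + 7*p/4 - 3/4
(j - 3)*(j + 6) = j^2 + 3*j - 18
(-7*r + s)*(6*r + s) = -42*r^2 - r*s + s^2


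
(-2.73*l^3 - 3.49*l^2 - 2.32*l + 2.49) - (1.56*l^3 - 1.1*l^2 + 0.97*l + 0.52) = -4.29*l^3 - 2.39*l^2 - 3.29*l + 1.97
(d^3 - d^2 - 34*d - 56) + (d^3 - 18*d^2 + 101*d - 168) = 2*d^3 - 19*d^2 + 67*d - 224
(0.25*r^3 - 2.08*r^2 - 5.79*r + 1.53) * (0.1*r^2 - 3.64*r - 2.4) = 0.025*r^5 - 1.118*r^4 + 6.3922*r^3 + 26.2206*r^2 + 8.3268*r - 3.672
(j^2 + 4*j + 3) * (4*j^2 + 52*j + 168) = 4*j^4 + 68*j^3 + 388*j^2 + 828*j + 504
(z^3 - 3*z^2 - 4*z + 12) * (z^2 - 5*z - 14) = z^5 - 8*z^4 - 3*z^3 + 74*z^2 - 4*z - 168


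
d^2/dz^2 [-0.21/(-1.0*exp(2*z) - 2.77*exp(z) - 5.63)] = (-(0.84*exp(z) + 0.5817)*(1.0*exp(2*z) + 2.77*exp(z) + 5.63) + 0.21*(2.0*exp(z) + 2.77)*(4.0*exp(z) + 5.54)*exp(z))*exp(z)/(1.0*exp(2*z) + 2.77*exp(z) + 5.63)^3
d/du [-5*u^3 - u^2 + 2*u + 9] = -15*u^2 - 2*u + 2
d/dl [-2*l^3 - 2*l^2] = 2*l*(-3*l - 2)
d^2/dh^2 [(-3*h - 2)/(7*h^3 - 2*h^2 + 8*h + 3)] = 2*(-441*h^5 - 462*h^4 + 380*h^3 + 18*h^2 + 168*h - 68)/(343*h^9 - 294*h^8 + 1260*h^7 - 239*h^6 + 1188*h^5 + 660*h^4 + 413*h^3 + 522*h^2 + 216*h + 27)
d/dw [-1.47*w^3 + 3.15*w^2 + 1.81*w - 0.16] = -4.41*w^2 + 6.3*w + 1.81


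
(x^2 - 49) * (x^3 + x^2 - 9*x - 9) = x^5 + x^4 - 58*x^3 - 58*x^2 + 441*x + 441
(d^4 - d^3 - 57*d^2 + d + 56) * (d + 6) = d^5 + 5*d^4 - 63*d^3 - 341*d^2 + 62*d + 336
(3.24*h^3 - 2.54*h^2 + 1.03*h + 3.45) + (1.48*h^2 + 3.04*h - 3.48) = 3.24*h^3 - 1.06*h^2 + 4.07*h - 0.0299999999999998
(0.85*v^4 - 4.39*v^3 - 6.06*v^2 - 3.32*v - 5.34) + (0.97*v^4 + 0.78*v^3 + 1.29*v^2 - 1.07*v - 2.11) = 1.82*v^4 - 3.61*v^3 - 4.77*v^2 - 4.39*v - 7.45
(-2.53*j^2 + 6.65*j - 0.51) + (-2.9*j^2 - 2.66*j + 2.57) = -5.43*j^2 + 3.99*j + 2.06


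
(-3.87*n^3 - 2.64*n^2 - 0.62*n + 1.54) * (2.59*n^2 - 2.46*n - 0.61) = -10.0233*n^5 + 2.6826*n^4 + 7.2493*n^3 + 7.1242*n^2 - 3.4102*n - 0.9394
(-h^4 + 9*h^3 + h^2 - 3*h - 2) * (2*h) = -2*h^5 + 18*h^4 + 2*h^3 - 6*h^2 - 4*h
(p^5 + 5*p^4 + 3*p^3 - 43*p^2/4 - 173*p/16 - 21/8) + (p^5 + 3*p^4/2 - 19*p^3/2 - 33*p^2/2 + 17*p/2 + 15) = 2*p^5 + 13*p^4/2 - 13*p^3/2 - 109*p^2/4 - 37*p/16 + 99/8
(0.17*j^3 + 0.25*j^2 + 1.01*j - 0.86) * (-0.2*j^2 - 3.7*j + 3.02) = -0.034*j^5 - 0.679*j^4 - 0.6136*j^3 - 2.81*j^2 + 6.2322*j - 2.5972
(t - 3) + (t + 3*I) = 2*t - 3 + 3*I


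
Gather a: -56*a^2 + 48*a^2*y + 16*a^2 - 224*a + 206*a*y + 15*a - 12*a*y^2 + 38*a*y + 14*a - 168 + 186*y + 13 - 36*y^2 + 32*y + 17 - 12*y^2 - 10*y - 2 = a^2*(48*y - 40) + a*(-12*y^2 + 244*y - 195) - 48*y^2 + 208*y - 140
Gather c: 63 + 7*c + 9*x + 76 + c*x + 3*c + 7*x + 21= c*(x + 10) + 16*x + 160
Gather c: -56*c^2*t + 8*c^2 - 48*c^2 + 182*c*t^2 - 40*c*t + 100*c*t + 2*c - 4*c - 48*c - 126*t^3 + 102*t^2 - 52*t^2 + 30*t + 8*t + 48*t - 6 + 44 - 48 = c^2*(-56*t - 40) + c*(182*t^2 + 60*t - 50) - 126*t^3 + 50*t^2 + 86*t - 10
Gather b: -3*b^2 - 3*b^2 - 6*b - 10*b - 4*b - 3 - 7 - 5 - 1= -6*b^2 - 20*b - 16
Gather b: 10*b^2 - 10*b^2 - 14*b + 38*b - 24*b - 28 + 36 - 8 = 0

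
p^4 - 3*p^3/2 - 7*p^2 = p^2*(p - 7/2)*(p + 2)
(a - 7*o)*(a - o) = a^2 - 8*a*o + 7*o^2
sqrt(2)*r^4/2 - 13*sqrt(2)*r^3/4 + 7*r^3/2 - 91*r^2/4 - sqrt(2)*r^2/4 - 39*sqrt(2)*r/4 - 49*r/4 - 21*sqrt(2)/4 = (r - 7)*(r + 1/2)*(r + 3*sqrt(2))*(sqrt(2)*r/2 + 1/2)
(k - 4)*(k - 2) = k^2 - 6*k + 8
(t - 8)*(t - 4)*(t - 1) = t^3 - 13*t^2 + 44*t - 32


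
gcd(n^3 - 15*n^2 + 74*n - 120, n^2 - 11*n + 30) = n^2 - 11*n + 30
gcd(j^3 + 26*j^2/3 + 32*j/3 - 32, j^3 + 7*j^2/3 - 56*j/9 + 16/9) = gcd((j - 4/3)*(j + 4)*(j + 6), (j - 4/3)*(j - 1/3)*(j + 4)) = j^2 + 8*j/3 - 16/3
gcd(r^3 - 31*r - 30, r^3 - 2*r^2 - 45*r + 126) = r - 6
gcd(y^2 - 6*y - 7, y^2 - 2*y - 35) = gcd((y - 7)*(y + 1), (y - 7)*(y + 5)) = y - 7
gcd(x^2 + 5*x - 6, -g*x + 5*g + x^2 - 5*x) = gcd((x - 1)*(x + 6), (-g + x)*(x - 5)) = 1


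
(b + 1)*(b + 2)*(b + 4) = b^3 + 7*b^2 + 14*b + 8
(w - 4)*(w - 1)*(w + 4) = w^3 - w^2 - 16*w + 16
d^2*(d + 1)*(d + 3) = d^4 + 4*d^3 + 3*d^2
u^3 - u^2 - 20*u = u*(u - 5)*(u + 4)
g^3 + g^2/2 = g^2*(g + 1/2)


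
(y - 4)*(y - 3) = y^2 - 7*y + 12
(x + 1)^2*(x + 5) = x^3 + 7*x^2 + 11*x + 5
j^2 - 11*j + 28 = (j - 7)*(j - 4)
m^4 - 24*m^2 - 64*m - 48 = (m - 6)*(m + 2)^3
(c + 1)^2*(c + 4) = c^3 + 6*c^2 + 9*c + 4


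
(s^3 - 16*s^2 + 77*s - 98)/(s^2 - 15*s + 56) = (s^2 - 9*s + 14)/(s - 8)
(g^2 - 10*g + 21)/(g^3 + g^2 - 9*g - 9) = (g - 7)/(g^2 + 4*g + 3)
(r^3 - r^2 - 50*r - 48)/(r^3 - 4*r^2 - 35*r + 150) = (r^2 - 7*r - 8)/(r^2 - 10*r + 25)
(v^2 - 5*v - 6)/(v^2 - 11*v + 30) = (v + 1)/(v - 5)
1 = 1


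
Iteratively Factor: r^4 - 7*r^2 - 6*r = (r - 3)*(r^3 + 3*r^2 + 2*r) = r*(r - 3)*(r^2 + 3*r + 2) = r*(r - 3)*(r + 2)*(r + 1)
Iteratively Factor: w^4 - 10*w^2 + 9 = (w - 1)*(w^3 + w^2 - 9*w - 9) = (w - 1)*(w + 1)*(w^2 - 9) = (w - 1)*(w + 1)*(w + 3)*(w - 3)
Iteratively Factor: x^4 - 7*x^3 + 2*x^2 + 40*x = (x)*(x^3 - 7*x^2 + 2*x + 40) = x*(x - 4)*(x^2 - 3*x - 10) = x*(x - 5)*(x - 4)*(x + 2)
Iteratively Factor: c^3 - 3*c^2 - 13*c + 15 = (c - 1)*(c^2 - 2*c - 15) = (c - 1)*(c + 3)*(c - 5)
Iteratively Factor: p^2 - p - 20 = (p - 5)*(p + 4)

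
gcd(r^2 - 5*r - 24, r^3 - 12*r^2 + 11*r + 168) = r^2 - 5*r - 24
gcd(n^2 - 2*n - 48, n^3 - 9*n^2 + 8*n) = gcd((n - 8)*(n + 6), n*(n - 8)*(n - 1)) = n - 8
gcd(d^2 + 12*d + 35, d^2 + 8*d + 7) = d + 7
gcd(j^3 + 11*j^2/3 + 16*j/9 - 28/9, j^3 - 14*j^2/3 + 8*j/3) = j - 2/3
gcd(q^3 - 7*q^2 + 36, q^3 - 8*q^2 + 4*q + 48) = q^2 - 4*q - 12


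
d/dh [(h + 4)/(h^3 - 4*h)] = 2*(-h^3 - 6*h^2 + 8)/(h^2*(h^4 - 8*h^2 + 16))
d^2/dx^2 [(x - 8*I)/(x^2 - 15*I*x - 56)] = 2/(x^3 - 21*I*x^2 - 147*x + 343*I)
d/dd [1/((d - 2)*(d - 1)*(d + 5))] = (-(d - 2)*(d - 1) - (d - 2)*(d + 5) - (d - 1)*(d + 5))/((d - 2)^2*(d - 1)^2*(d + 5)^2)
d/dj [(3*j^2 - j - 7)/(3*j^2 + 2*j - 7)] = 3*(3*j^2 + 7)/(9*j^4 + 12*j^3 - 38*j^2 - 28*j + 49)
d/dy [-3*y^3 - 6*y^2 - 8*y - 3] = -9*y^2 - 12*y - 8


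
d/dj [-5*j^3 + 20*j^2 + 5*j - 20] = -15*j^2 + 40*j + 5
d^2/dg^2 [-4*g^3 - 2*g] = -24*g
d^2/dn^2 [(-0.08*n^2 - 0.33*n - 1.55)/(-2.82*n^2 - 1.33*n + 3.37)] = (8.88178419700125e-16*n^4 + 4.648488*n^3 + 78.518952*n^2 + 53.697312*n + 39.71942)/(22.425768*n^6 + 31.730076*n^5 - 65.43387*n^4 - 73.484495*n^3 + 78.195795*n^2 + 45.314031*n - 38.272753)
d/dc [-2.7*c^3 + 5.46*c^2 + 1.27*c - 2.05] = -8.1*c^2 + 10.92*c + 1.27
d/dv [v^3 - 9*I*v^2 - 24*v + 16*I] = 3*v^2 - 18*I*v - 24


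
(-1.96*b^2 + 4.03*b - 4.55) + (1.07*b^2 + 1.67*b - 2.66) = -0.89*b^2 + 5.7*b - 7.21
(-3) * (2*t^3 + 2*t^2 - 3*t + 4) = -6*t^3 - 6*t^2 + 9*t - 12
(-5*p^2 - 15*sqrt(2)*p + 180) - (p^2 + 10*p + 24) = -6*p^2 - 15*sqrt(2)*p - 10*p + 156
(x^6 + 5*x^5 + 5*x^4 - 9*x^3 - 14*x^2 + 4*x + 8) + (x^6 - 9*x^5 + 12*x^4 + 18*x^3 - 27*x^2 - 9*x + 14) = 2*x^6 - 4*x^5 + 17*x^4 + 9*x^3 - 41*x^2 - 5*x + 22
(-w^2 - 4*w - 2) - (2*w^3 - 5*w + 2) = -2*w^3 - w^2 + w - 4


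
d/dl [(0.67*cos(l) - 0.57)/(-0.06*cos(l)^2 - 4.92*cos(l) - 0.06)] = 0.0413113887236433*(-0.0402*cos(l)^2 + 0.0684*cos(l) + 2.8446)*sin(l)/(-0.0121951219512195*sin(l)^2 + 1.0*cos(l) + 0.024390243902439)^2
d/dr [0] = 0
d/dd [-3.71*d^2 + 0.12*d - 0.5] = 0.12 - 7.42*d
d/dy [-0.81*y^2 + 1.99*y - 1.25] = 1.99 - 1.62*y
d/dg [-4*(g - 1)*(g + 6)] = -8*g - 20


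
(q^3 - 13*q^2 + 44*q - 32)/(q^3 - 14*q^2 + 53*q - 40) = (q - 4)/(q - 5)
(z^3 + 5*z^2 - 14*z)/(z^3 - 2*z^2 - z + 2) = z*(z + 7)/(z^2 - 1)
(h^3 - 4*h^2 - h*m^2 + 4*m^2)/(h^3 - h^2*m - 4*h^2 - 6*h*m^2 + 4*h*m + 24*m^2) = (h^2 - m^2)/(h^2 - h*m - 6*m^2)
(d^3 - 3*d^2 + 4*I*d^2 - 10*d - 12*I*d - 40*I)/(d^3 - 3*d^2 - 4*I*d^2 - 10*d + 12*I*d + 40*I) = (d + 4*I)/(d - 4*I)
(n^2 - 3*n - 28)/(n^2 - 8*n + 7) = (n + 4)/(n - 1)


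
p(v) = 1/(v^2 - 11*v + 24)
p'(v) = (11 - 2*v)/(v^2 - 11*v + 24)^2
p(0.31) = 0.05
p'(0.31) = 0.02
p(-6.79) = 0.01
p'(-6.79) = 0.00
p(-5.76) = 0.01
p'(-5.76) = 0.00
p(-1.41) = 0.02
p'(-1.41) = 0.01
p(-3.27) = 0.01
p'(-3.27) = 0.00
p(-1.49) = 0.02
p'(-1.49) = 0.01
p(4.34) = -0.20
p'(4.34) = 0.10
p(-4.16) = 0.01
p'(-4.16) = 0.00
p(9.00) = 0.17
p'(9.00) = -0.19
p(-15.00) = 0.00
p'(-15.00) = 0.00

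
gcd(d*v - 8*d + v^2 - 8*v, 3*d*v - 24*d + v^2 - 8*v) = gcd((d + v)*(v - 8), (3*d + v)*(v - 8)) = v - 8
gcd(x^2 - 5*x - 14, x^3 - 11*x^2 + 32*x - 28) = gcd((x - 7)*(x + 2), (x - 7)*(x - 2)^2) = x - 7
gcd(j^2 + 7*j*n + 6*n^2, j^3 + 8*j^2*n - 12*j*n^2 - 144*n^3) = j + 6*n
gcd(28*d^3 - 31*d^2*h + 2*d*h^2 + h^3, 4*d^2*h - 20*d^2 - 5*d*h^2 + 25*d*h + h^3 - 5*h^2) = 4*d^2 - 5*d*h + h^2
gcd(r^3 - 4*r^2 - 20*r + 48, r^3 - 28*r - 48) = r^2 - 2*r - 24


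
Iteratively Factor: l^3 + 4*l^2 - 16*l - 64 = (l - 4)*(l^2 + 8*l + 16) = (l - 4)*(l + 4)*(l + 4)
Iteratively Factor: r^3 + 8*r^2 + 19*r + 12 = (r + 1)*(r^2 + 7*r + 12) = (r + 1)*(r + 4)*(r + 3)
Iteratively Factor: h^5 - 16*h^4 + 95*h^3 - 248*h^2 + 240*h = (h - 4)*(h^4 - 12*h^3 + 47*h^2 - 60*h) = (h - 5)*(h - 4)*(h^3 - 7*h^2 + 12*h) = h*(h - 5)*(h - 4)*(h^2 - 7*h + 12) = h*(h - 5)*(h - 4)^2*(h - 3)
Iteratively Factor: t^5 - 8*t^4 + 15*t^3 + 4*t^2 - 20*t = (t - 2)*(t^4 - 6*t^3 + 3*t^2 + 10*t) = (t - 2)*(t + 1)*(t^3 - 7*t^2 + 10*t) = t*(t - 2)*(t + 1)*(t^2 - 7*t + 10) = t*(t - 5)*(t - 2)*(t + 1)*(t - 2)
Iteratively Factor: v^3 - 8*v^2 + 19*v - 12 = (v - 1)*(v^2 - 7*v + 12) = (v - 3)*(v - 1)*(v - 4)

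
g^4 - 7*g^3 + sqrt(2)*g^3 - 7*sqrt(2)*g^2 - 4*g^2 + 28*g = g*(g - 7)*(g - sqrt(2))*(g + 2*sqrt(2))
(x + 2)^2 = x^2 + 4*x + 4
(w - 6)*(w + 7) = w^2 + w - 42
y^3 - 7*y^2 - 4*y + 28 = (y - 7)*(y - 2)*(y + 2)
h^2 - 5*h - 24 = (h - 8)*(h + 3)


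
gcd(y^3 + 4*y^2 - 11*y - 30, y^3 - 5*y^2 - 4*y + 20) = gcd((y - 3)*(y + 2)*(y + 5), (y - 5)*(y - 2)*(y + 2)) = y + 2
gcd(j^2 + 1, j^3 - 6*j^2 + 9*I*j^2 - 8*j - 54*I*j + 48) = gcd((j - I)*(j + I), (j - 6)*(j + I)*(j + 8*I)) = j + I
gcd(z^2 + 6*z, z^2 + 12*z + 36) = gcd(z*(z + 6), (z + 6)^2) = z + 6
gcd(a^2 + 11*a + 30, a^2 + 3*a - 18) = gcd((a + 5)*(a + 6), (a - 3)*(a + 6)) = a + 6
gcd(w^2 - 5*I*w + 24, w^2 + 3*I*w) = w + 3*I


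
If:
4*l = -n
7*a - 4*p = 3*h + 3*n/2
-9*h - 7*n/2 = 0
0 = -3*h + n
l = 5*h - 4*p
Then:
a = 0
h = 0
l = 0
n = 0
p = 0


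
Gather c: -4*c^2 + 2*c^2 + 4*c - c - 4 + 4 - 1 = -2*c^2 + 3*c - 1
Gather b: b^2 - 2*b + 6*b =b^2 + 4*b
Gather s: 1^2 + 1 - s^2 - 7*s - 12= -s^2 - 7*s - 10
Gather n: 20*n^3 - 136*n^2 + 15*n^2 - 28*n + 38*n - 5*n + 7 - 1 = 20*n^3 - 121*n^2 + 5*n + 6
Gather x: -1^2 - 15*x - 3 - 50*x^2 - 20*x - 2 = -50*x^2 - 35*x - 6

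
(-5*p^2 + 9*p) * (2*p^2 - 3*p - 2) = -10*p^4 + 33*p^3 - 17*p^2 - 18*p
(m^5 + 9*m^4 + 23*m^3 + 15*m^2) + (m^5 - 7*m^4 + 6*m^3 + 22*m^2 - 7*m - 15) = 2*m^5 + 2*m^4 + 29*m^3 + 37*m^2 - 7*m - 15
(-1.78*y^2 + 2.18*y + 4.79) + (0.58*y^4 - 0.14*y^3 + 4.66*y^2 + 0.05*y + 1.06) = 0.58*y^4 - 0.14*y^3 + 2.88*y^2 + 2.23*y + 5.85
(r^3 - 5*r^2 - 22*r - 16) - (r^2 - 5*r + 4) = r^3 - 6*r^2 - 17*r - 20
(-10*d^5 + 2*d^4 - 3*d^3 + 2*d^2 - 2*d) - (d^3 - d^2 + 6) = -10*d^5 + 2*d^4 - 4*d^3 + 3*d^2 - 2*d - 6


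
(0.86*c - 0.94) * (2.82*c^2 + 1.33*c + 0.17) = 2.4252*c^3 - 1.507*c^2 - 1.104*c - 0.1598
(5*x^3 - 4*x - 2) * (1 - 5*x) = -25*x^4 + 5*x^3 + 20*x^2 + 6*x - 2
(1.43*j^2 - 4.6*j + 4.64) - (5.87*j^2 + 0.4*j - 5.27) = -4.44*j^2 - 5.0*j + 9.91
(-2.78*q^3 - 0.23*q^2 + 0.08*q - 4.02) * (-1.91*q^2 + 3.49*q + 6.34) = 5.3098*q^5 - 9.2629*q^4 - 18.5807*q^3 + 6.4992*q^2 - 13.5226*q - 25.4868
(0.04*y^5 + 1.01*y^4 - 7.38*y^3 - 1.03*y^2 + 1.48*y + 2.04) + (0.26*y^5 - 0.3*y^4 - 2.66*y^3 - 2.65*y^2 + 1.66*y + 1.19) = 0.3*y^5 + 0.71*y^4 - 10.04*y^3 - 3.68*y^2 + 3.14*y + 3.23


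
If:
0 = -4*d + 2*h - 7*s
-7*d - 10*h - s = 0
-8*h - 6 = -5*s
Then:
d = 24/5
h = -3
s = -18/5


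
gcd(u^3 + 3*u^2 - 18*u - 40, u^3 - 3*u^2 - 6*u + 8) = u^2 - 2*u - 8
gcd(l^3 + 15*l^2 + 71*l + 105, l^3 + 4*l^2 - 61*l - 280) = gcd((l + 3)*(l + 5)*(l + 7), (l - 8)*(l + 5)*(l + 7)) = l^2 + 12*l + 35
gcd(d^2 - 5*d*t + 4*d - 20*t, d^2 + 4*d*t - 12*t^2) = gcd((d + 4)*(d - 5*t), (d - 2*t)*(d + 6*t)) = 1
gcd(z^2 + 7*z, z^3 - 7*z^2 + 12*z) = z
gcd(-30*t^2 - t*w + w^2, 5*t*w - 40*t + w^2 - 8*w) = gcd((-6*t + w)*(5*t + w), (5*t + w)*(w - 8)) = 5*t + w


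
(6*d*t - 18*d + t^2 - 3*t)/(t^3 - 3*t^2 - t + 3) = (6*d + t)/(t^2 - 1)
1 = 1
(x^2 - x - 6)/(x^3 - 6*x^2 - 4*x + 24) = (x - 3)/(x^2 - 8*x + 12)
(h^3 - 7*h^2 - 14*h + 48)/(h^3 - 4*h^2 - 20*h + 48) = (h^2 - 5*h - 24)/(h^2 - 2*h - 24)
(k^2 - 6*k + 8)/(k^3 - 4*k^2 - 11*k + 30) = (k - 4)/(k^2 - 2*k - 15)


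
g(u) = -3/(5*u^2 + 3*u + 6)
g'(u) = -3*(-10*u - 3)/(5*u^2 + 3*u + 6)^2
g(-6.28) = -0.02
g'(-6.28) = -0.01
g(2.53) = -0.07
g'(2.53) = 0.04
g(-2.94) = -0.07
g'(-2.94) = -0.05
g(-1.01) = -0.37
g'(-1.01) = -0.33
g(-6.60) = -0.01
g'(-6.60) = -0.00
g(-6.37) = -0.02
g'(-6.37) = -0.01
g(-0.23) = -0.54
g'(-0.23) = 0.07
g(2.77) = -0.06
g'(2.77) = 0.03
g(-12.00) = 0.00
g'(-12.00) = 0.00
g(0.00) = -0.50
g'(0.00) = 0.25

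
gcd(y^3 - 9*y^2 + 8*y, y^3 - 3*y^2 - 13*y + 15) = y - 1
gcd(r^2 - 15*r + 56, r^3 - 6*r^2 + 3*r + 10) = 1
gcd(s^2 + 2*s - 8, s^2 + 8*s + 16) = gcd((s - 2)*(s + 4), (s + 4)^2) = s + 4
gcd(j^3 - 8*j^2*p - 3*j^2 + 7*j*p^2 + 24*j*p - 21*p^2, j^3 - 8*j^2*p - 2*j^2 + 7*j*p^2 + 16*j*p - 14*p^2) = j^2 - 8*j*p + 7*p^2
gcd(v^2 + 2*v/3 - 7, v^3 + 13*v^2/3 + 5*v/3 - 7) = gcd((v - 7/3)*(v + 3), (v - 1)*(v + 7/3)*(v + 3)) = v + 3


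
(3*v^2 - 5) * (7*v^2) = 21*v^4 - 35*v^2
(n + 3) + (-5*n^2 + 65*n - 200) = -5*n^2 + 66*n - 197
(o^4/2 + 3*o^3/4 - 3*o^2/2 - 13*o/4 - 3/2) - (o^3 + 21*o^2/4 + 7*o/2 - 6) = o^4/2 - o^3/4 - 27*o^2/4 - 27*o/4 + 9/2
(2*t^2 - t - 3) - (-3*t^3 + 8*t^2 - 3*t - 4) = 3*t^3 - 6*t^2 + 2*t + 1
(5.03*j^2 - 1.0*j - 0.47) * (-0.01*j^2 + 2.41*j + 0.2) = -0.0503*j^4 + 12.1323*j^3 - 1.3993*j^2 - 1.3327*j - 0.094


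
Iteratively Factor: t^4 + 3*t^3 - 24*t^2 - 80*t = (t)*(t^3 + 3*t^2 - 24*t - 80) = t*(t - 5)*(t^2 + 8*t + 16) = t*(t - 5)*(t + 4)*(t + 4)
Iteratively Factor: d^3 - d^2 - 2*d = (d + 1)*(d^2 - 2*d) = (d - 2)*(d + 1)*(d)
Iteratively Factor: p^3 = (p)*(p^2) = p^2*(p)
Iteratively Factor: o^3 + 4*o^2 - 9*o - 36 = (o - 3)*(o^2 + 7*o + 12) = (o - 3)*(o + 3)*(o + 4)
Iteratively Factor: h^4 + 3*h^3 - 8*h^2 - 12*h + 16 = (h + 4)*(h^3 - h^2 - 4*h + 4) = (h - 1)*(h + 4)*(h^2 - 4) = (h - 2)*(h - 1)*(h + 4)*(h + 2)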